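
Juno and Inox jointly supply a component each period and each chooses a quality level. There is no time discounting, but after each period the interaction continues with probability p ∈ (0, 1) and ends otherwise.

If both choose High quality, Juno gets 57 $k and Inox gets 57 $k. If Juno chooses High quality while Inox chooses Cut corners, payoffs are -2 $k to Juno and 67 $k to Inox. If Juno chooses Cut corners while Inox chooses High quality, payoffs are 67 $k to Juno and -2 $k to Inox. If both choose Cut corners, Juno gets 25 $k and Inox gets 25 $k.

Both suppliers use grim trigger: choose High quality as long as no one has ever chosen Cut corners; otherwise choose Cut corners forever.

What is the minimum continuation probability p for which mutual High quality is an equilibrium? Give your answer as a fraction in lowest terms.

5/21

With no time discounting, the continuation probability p plays the role of the discount factor.
Grim-trigger IC: 57/(1−p) ≥ 67 + 25p/(1−p) ⇒ p ≥ (67−57)/(67−25) = 5/21.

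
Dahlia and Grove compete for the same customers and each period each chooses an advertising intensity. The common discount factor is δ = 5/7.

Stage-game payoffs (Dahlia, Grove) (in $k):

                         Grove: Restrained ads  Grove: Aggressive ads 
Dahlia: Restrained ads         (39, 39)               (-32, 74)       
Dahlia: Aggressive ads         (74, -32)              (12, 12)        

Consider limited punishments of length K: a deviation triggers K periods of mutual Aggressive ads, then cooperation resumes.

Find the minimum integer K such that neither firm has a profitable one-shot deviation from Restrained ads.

3

IC: δ(1−δ^K)/(1−δ) ≥ (74−39)/(39−12) = 35/27.
With δ = 5/7: need 1 − δ^K ≥ 35/27·(1−5/7)/(5/7), i.e. δ^K ≤ 0.4815.
Since (5/7)^2 = 0.5102 and (5/7)^3 = 0.3644, the smallest such K is 3.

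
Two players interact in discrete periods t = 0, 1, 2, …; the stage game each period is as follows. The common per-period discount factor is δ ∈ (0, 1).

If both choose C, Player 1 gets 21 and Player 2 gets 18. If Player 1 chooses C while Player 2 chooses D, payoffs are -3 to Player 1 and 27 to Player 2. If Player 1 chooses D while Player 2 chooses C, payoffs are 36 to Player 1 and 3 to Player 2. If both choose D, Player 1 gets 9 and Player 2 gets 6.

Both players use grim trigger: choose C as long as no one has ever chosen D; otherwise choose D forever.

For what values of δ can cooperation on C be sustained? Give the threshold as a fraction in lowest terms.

For Player 1: deviation gain 36−21 = 15, per-period punishment loss 21−9 = 12. IC gives δ ≥ 15/27 = 5/9.
For Player 2: gain 9, loss 12 per period, so δ ≥ 9/21 = 3/7.
The tighter constraint is Player 1's, so cooperation needs δ ≥ 5/9.

5/9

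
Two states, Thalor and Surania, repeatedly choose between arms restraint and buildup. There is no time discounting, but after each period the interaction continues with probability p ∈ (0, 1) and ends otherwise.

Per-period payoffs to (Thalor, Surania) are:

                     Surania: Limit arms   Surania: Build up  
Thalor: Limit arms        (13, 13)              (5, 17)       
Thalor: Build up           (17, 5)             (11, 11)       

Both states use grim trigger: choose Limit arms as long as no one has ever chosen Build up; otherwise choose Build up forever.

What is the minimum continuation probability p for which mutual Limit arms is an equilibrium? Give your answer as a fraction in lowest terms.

2/3

With no time discounting, the continuation probability p plays the role of the discount factor.
Grim-trigger IC: 13/(1−p) ≥ 17 + 11p/(1−p) ⇒ p ≥ (17−13)/(17−11) = 2/3.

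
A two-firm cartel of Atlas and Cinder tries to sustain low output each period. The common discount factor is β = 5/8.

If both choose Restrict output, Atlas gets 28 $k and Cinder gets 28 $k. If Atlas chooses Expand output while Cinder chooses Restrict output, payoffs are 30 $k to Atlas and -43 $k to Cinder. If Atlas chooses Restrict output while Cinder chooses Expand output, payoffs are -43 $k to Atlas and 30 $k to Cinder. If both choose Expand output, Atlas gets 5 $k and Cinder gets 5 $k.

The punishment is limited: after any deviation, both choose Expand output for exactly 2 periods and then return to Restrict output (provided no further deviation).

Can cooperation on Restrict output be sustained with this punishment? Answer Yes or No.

Yes

A one-shot deviation gives 30 now, then 5 for 2 periods, then back to 28.
Gain from deviating: (30−28) today; loss: (28−5) in each of the next 2 periods.
No-deviation condition: (28−5)(β+…+β^2) ≥ 30−28, i.e. β+…+β^2 ≥ 2/23.
At β = 5/8: β+…+β^2 = 1.0156 ≥ 0.0870.
So cooperation is sustainable.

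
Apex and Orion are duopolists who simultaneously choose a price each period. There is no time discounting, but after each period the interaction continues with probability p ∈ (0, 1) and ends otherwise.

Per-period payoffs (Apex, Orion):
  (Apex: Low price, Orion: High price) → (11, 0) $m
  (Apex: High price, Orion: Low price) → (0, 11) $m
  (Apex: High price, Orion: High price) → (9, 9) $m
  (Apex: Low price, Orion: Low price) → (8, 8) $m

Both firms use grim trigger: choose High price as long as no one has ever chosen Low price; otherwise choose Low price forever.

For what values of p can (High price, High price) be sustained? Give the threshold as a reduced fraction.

With no time discounting, the continuation probability p plays the role of the discount factor.
Grim-trigger IC: 9/(1−p) ≥ 11 + 8p/(1−p) ⇒ p ≥ (11−9)/(11−8) = 2/3.

2/3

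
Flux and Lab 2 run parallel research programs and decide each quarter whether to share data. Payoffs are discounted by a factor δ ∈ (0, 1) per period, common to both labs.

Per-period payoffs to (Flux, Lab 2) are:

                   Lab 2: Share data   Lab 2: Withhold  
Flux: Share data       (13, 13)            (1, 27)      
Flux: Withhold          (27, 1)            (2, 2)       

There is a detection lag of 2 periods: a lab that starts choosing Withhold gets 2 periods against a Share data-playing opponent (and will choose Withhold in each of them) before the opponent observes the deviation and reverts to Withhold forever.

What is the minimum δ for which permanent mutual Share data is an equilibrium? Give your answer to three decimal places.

The best deviation is to choose Withhold for all 2 undetected periods, earning 27 each, then 2 forever once detected.
Deviation value: 27(1−δ^2)/(1−δ) + 2δ^2/(1−δ); cooperation value: 13/(1−δ).
IC: 13 ≥ 27(1−δ^2) + 2δ^2 = 27 − 25δ^2.
So δ^2 ≥ 14/25, giving δ ≥ (14/25)^(1/2) ≈ 0.748.

0.748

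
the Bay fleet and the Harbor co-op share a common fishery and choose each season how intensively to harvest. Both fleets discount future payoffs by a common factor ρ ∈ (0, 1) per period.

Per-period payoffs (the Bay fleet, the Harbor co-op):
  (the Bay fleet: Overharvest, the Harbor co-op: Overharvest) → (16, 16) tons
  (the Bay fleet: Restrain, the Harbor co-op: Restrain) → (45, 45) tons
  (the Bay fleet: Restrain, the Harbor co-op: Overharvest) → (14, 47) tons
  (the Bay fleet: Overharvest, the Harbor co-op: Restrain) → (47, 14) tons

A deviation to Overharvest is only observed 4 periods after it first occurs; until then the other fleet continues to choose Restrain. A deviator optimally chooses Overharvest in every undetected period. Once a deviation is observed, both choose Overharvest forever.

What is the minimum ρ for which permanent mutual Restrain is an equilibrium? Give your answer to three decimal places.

0.504

The best deviation is to choose Overharvest for all 4 undetected periods, earning 47 each, then 16 forever once detected.
Deviation value: 47(1−ρ^4)/(1−ρ) + 16ρ^4/(1−ρ); cooperation value: 45/(1−ρ).
IC: 45 ≥ 47(1−ρ^4) + 16ρ^4 = 47 − 31ρ^4.
So ρ^4 ≥ 2/31, giving ρ ≥ (2/31)^(1/4) ≈ 0.504.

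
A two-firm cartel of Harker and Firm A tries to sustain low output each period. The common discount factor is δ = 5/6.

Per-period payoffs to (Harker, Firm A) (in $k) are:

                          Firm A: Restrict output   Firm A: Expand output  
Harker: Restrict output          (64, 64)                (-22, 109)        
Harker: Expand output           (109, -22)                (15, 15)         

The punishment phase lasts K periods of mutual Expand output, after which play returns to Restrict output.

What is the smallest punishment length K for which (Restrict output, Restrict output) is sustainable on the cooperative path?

IC: δ(1−δ^K)/(1−δ) ≥ (109−64)/(64−15) = 45/49.
With δ = 5/6: need 1 − δ^K ≥ 45/49·(1−5/6)/(5/6), i.e. δ^K ≤ 0.8163.
Since (5/6)^1 = 0.8333 and (5/6)^2 = 0.6944, the smallest such K is 2.

2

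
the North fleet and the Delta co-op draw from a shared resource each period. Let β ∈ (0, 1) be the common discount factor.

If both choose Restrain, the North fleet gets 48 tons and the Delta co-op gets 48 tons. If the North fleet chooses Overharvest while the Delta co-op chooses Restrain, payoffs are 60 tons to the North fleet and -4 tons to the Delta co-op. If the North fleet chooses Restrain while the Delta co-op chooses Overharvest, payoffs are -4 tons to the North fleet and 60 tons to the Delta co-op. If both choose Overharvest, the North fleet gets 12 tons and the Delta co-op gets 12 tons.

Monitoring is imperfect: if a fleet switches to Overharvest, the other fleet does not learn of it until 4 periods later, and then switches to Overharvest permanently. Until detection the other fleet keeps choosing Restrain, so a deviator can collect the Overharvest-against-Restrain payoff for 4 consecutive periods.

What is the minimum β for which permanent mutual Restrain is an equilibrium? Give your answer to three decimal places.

0.707

The best deviation is to choose Overharvest for all 4 undetected periods, earning 60 each, then 12 forever once detected.
Deviation value: 60(1−β^4)/(1−β) + 12β^4/(1−β); cooperation value: 48/(1−β).
IC: 48 ≥ 60(1−β^4) + 12β^4 = 60 − 48β^4.
So β^4 ≥ 12/48 = 1/4, giving β ≥ (1/4)^(1/4) ≈ 0.707.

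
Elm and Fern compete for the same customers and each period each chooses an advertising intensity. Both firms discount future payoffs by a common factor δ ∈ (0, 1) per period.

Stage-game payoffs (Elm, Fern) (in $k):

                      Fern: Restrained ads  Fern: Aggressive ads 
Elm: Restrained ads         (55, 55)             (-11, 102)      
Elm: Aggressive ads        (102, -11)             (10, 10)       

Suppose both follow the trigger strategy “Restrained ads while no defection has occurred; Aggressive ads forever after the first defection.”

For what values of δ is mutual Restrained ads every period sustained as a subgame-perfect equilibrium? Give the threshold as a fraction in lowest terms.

47/92

55/(1−δ) ≥ 102 + 10δ/(1−δ)
55 ≥ 102 − 92δ
δ ≥ 47/92.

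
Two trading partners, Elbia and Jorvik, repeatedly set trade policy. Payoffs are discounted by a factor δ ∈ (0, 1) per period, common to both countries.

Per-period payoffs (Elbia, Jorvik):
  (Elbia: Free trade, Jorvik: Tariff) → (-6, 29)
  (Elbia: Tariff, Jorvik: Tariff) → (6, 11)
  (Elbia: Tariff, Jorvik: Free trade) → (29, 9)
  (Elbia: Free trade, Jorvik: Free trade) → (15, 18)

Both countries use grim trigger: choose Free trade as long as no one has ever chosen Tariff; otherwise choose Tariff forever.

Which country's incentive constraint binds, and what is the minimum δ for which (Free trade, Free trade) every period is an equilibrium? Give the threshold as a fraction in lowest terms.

For Elbia: deviation gain 29−15 = 14, per-period punishment loss 15−6 = 9. IC gives δ ≥ 14/23.
For Jorvik: gain 11, loss 7 per period, so δ ≥ 11/18.
The tighter constraint is Jorvik's, so cooperation needs δ ≥ 11/18.

Jorvik; δ ≥ 11/18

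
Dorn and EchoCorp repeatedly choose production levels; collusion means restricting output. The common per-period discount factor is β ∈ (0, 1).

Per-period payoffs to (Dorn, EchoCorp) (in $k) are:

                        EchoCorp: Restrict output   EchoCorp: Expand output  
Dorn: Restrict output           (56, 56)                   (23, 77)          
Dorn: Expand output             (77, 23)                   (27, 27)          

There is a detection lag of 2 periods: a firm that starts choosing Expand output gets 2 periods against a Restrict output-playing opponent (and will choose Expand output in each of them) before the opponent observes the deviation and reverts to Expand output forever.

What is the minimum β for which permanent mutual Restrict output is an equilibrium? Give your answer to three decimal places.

A deviator earns 77 for 2 periods, then 27 forever; cooperating earns 56 forever. Multiplying the IC by (1−β):
56 ≥ 77(1−β^2) + 27β^2, so 50·β^2 ≥ 21 and β^2 ≥ 21/50.
β ≥ (21/50)^(1/2) ≈ 0.648.

0.648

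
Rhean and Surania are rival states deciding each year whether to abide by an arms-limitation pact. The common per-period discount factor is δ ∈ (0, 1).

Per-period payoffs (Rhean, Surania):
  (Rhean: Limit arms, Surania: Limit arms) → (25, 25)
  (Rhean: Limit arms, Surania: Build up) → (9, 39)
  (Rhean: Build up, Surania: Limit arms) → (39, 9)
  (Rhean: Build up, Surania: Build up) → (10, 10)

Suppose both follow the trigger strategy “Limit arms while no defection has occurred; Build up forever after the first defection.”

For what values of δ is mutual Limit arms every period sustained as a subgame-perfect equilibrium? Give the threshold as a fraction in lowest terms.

14/29

Cooperation forever yields 25 each period: 25/(1−δ).
Deviating yields 39 once, then 10 forever: 39 + 10δ/(1−δ).
No profitable deviation requires 25/(1−δ) ≥ 39 + 10δ/(1−δ).
Multiplying by (1−δ): 25 ≥ 39(1−δ) + 10δ = 39 − 29δ.
So 29δ ≥ 14, i.e. δ ≥ 14/29.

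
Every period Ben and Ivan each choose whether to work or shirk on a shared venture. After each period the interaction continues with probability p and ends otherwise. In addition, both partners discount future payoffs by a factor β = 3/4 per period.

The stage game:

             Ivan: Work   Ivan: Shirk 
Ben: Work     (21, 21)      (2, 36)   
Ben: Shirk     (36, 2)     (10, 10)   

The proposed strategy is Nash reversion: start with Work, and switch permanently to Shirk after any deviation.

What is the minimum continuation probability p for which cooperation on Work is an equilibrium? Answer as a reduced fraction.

With continuation probability p and discount β, the effective per-period discount factor is βp.
Grim-trigger IC: βp ≥ (36−21)/(36−10) = 15/26.
So p ≥ (15/26)/(3/4) = 10/13.

10/13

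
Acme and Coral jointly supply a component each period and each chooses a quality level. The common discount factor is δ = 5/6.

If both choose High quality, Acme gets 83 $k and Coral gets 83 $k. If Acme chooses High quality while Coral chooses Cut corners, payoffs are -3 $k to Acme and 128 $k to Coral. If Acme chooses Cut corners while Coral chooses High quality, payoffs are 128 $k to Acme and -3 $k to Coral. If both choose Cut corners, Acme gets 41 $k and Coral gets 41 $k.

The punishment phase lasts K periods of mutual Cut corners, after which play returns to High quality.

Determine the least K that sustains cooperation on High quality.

IC: δ(1−δ^K)/(1−δ) ≥ (128−83)/(83−41) = 15/14.
With δ = 5/6: need 1 − δ^K ≥ 15/14·(1−5/6)/(5/6), i.e. δ^K ≤ 0.7857.
Since (5/6)^1 = 0.8333 and (5/6)^2 = 0.6944, the smallest such K is 2.

2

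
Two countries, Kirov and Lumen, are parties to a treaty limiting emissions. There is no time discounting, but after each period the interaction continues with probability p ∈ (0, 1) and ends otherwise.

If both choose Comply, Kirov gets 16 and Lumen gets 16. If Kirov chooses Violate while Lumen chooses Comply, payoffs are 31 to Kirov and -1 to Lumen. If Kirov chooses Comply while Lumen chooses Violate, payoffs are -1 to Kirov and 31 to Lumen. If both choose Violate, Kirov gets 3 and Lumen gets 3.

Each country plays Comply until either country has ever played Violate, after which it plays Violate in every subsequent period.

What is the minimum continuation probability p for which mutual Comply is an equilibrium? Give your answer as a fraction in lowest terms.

Expected cooperation value is 16 + p·16 + p²·16 + … = 16/(1−p); deviation gives 31 + p·3/(1−p).
16 ≥ 31(1−p) + 3p ⇒ 28p ≥ 15 ⇒ p ≥ 15/28.

15/28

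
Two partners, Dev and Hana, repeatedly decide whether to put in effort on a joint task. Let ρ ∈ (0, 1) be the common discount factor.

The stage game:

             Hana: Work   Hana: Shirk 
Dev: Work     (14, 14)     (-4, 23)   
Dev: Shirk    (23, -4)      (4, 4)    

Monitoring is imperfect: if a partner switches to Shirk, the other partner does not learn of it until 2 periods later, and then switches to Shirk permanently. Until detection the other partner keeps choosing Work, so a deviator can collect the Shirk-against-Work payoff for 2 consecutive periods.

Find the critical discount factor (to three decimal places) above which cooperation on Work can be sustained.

0.688

The best deviation is to choose Shirk for all 2 undetected periods, earning 23 each, then 4 forever once detected.
Deviation value: 23(1−ρ^2)/(1−ρ) + 4ρ^2/(1−ρ); cooperation value: 14/(1−ρ).
IC: 14 ≥ 23(1−ρ^2) + 4ρ^2 = 23 − 19ρ^2.
So ρ^2 ≥ 9/19, giving ρ ≥ (9/19)^(1/2) ≈ 0.688.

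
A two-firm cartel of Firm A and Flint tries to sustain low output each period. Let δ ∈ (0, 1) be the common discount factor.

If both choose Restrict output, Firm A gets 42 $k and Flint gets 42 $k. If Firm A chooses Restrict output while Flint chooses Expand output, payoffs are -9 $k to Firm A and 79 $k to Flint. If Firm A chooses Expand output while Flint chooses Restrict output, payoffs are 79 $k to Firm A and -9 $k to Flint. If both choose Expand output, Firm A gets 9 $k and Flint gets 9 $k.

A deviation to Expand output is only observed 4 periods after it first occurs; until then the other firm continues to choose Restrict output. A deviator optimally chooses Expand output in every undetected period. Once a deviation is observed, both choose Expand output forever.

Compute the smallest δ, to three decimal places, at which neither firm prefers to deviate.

0.853

A deviator earns 79 for 4 periods, then 9 forever; cooperating earns 42 forever. Multiplying the IC by (1−δ):
42 ≥ 79(1−δ^4) + 9δ^4, so 70·δ^4 ≥ 37 and δ^4 ≥ 37/70.
δ ≥ (37/70)^(1/4) ≈ 0.853.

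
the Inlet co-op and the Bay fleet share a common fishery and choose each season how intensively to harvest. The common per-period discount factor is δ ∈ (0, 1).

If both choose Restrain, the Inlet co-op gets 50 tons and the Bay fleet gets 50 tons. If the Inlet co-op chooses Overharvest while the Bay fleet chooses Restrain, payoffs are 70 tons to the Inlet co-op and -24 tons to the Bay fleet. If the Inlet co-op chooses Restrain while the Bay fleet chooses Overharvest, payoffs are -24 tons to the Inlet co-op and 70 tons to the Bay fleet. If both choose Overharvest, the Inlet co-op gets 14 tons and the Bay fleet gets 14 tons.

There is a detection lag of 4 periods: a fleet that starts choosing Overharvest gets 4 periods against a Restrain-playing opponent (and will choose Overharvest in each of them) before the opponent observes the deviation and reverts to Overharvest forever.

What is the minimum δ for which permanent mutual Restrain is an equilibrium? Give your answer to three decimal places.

0.773

A deviator earns 70 for 4 periods, then 14 forever; cooperating earns 50 forever. Multiplying the IC by (1−δ):
50 ≥ 70(1−δ^4) + 14δ^4, so 56·δ^4 ≥ 20 and δ^4 ≥ 5/14.
δ ≥ (5/14)^(1/4) ≈ 0.773.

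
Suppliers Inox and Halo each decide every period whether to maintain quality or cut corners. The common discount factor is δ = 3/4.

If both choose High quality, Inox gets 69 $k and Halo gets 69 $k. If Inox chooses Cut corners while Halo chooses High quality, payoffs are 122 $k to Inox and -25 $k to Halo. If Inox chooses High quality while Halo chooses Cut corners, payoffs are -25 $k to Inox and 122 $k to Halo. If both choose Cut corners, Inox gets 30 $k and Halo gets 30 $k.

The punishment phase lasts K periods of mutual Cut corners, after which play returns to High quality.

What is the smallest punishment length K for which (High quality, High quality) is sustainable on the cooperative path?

No profitable deviation requires (69−30)(δ+…+δ^K) ≥ 122−69, i.e. δ+…+δ^K ≥ 53/39 ≈ 1.3590.
With δ = 3/4, the partial sums are K=1: 0.7500, K=2: 1.3125, K=3: 1.7344.
K = 3 is the first length at which the sum reaches 1.3590.

3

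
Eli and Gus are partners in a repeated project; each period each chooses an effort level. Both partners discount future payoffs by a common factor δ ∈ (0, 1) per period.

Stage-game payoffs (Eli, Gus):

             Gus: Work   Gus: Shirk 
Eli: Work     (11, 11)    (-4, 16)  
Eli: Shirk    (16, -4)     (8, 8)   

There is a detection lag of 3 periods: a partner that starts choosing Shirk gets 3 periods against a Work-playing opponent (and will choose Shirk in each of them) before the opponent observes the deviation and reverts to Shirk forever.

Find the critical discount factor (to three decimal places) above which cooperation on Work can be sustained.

0.855

The best deviation is to choose Shirk for all 3 undetected periods, earning 16 each, then 8 forever once detected.
Deviation value: 16(1−δ^3)/(1−δ) + 8δ^3/(1−δ); cooperation value: 11/(1−δ).
IC: 11 ≥ 16(1−δ^3) + 8δ^3 = 16 − 8δ^3.
So δ^3 ≥ 5/8, giving δ ≥ (5/8)^(1/3) ≈ 0.855.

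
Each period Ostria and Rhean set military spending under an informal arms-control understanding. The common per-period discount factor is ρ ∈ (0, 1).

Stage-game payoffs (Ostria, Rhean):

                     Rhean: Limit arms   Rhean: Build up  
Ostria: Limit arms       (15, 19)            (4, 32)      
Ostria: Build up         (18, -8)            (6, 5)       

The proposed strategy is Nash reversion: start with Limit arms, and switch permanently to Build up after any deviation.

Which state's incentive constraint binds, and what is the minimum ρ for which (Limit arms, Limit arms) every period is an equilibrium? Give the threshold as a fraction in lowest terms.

Ostria: cooperation gives 15 each period; deviation gives 18 once then 6 forever.
  15/(1−ρ) ≥ 18 + 6ρ/(1−ρ) ⇒ ρ ≥ 3/12 = 1/4.
Rhean: cooperation gives 19 each period; deviation gives 32 once then 5 forever.
  ρ ≥ 13/27.
Both must hold, so the binding constraint is Rhean's: ρ ≥ 13/27.

Rhean; ρ ≥ 13/27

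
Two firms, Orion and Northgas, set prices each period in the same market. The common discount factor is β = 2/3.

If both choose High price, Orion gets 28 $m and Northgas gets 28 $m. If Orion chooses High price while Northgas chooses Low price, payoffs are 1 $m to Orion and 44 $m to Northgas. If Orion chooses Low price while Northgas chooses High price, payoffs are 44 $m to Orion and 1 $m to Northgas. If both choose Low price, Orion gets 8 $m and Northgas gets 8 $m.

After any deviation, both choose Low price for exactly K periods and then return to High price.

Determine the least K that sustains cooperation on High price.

2

No profitable deviation requires (28−8)(β+…+β^K) ≥ 44−28, i.e. β+…+β^K ≥ 4/5 ≈ 0.8000.
With β = 2/3, the partial sums are K=1: 0.6667, K=2: 1.1111.
K = 2 is the first length at which the sum reaches 0.8000.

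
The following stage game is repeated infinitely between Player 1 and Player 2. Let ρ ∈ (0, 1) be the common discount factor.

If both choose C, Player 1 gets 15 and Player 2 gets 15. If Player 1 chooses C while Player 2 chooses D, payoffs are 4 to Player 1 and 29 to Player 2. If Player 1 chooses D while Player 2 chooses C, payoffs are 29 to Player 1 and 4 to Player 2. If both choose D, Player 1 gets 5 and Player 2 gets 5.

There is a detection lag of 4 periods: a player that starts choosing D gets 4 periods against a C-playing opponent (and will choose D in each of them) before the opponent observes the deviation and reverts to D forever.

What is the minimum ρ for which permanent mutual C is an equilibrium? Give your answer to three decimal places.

0.874

Deviating for the 4 undetected periods gains 29−15 = 14 per period over cooperation, then loses 15−5 = 10 per period forever once punishment starts.
Gain: 14(1 + ρ + … + ρ^3); loss: 10·ρ^4/(1−ρ).
No profitable deviation ⇔ 14(1−ρ^4) ≤ 10·ρ^4, i.e. ρ^4 ≥ 14/(14+10) = 7/12.
Hence ρ ≥ (7/12)^(1/4) ≈ 0.874.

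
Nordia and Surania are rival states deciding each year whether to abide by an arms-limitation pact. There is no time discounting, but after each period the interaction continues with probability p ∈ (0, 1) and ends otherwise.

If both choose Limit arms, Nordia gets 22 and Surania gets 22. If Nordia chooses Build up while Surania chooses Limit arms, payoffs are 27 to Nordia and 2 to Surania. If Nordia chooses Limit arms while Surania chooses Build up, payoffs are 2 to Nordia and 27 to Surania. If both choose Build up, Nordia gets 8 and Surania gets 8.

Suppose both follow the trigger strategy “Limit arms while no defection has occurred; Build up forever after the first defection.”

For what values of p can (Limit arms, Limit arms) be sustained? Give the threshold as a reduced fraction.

5/19

With no time discounting, the continuation probability p plays the role of the discount factor.
Grim-trigger IC: 22/(1−p) ≥ 27 + 8p/(1−p) ⇒ p ≥ (27−22)/(27−8) = 5/19.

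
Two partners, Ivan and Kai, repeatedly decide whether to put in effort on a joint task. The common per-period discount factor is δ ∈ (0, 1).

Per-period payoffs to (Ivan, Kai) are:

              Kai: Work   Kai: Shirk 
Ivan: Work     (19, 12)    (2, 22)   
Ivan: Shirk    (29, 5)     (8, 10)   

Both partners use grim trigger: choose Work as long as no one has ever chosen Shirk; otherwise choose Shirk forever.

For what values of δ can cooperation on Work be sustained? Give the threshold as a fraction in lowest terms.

For Ivan: deviation gain 29−19 = 10, per-period punishment loss 19−8 = 11. IC gives δ ≥ 10/21.
For Kai: gain 10, loss 2 per period, so δ ≥ 10/12 = 5/6.
The tighter constraint is Kai's, so cooperation needs δ ≥ 5/6.

5/6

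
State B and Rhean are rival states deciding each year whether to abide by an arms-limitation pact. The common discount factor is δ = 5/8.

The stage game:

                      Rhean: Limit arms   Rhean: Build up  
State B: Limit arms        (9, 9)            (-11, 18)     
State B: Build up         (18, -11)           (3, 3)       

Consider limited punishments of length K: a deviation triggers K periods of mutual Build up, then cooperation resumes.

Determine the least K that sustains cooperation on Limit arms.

IC: δ(1−δ^K)/(1−δ) ≥ (18−9)/(9−3) = 3/2.
With δ = 5/8: need 1 − δ^K ≥ 3/2·(1−5/8)/(5/8), i.e. δ^K ≤ 0.1000.
Since (5/8)^4 = 0.1526 and (5/8)^5 = 0.0954, the smallest such K is 5.

5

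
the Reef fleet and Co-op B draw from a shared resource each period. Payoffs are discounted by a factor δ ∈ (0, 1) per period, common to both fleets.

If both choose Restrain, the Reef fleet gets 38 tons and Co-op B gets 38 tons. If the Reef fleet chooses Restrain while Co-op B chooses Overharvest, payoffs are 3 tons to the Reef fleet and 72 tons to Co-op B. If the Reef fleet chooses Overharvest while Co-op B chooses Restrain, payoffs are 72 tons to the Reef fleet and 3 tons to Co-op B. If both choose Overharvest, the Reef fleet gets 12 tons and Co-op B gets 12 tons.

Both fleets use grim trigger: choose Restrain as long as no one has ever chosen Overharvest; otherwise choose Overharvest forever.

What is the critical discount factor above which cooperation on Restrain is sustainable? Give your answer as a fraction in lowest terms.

One-period gain from deviating is 72 − 38 = 34. The loss is 38 − 12 = 26 in every subsequent period, with present value 26·δ/(1−δ).
Deviation is unprofitable when 26·δ/(1−δ) ≥ 34, i.e. δ/(1−δ) ≥ 17/13.
Equivalently δ ≥ 34/(34+26) = 17/30.

17/30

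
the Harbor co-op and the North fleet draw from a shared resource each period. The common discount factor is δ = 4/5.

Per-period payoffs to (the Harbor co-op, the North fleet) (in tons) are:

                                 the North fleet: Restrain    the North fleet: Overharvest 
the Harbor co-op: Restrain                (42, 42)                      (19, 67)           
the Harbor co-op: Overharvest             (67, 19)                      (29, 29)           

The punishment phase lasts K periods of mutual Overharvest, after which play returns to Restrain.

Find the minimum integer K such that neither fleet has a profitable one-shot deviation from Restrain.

3

IC: δ(1−δ^K)/(1−δ) ≥ (67−42)/(42−29) = 25/13.
With δ = 4/5: need 1 − δ^K ≥ 25/13·(1−4/5)/(4/5), i.e. δ^K ≤ 0.5192.
Since (4/5)^2 = 0.6400 and (4/5)^3 = 0.5120, the smallest such K is 3.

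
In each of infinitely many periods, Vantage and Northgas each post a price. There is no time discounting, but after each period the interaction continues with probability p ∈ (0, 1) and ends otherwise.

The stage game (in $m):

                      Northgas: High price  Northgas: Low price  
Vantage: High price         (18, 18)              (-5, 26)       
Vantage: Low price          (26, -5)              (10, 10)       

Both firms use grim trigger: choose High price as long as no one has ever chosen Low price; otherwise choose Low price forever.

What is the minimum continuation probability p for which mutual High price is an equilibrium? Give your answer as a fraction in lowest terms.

1/2

With no time discounting, the continuation probability p plays the role of the discount factor.
Grim-trigger IC: 18/(1−p) ≥ 26 + 10p/(1−p) ⇒ p ≥ (26−18)/(26−10) = 1/2.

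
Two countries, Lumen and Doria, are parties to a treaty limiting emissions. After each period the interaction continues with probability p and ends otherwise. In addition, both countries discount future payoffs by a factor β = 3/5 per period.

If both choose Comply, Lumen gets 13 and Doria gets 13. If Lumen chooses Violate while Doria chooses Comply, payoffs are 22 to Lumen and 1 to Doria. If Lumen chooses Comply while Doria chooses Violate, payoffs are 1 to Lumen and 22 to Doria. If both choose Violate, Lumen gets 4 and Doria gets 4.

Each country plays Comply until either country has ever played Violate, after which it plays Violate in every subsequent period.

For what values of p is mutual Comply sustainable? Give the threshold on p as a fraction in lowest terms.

5/6

With continuation probability p and discount β, the effective per-period discount factor is βp.
Grim-trigger IC: βp ≥ (22−13)/(22−4) = 1/2.
So p ≥ (1/2)/(3/5) = 5/6.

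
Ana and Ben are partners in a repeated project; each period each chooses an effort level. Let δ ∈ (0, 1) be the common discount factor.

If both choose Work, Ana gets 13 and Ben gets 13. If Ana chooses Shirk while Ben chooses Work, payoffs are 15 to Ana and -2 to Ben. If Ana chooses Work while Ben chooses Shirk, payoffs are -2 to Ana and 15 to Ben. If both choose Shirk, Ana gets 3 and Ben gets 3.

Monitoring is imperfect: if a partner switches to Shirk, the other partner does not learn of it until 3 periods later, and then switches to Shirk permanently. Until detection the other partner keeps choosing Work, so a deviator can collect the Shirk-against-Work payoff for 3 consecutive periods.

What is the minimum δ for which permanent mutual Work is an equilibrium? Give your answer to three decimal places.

A deviator earns 15 for 3 periods, then 3 forever; cooperating earns 13 forever. Multiplying the IC by (1−δ):
13 ≥ 15(1−δ^3) + 3δ^3, so 12·δ^3 ≥ 2 and δ^3 ≥ 1/6.
δ ≥ (1/6)^(1/3) ≈ 0.550.

0.550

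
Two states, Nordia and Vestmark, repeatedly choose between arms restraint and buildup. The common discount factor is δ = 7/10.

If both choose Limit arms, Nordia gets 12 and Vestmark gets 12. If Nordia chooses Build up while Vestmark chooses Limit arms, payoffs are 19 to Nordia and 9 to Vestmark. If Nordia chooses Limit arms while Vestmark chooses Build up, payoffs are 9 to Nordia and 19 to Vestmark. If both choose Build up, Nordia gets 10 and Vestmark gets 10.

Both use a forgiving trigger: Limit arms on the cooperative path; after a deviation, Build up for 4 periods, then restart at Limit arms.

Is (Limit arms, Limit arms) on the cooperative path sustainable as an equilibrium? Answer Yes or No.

No

A one-shot deviation gives 19 now, then 10 for 4 periods, then back to 12.
Gain from deviating: (19−12) today; loss: (12−10) in each of the next 4 periods.
No-deviation condition: (12−10)(δ+…+δ^4) ≥ 19−12, i.e. δ+…+δ^4 ≥ 7/2.
At δ = 7/10: δ+…+δ^4 = 1.7731 < 3.5000.
So cooperation is not sustainable.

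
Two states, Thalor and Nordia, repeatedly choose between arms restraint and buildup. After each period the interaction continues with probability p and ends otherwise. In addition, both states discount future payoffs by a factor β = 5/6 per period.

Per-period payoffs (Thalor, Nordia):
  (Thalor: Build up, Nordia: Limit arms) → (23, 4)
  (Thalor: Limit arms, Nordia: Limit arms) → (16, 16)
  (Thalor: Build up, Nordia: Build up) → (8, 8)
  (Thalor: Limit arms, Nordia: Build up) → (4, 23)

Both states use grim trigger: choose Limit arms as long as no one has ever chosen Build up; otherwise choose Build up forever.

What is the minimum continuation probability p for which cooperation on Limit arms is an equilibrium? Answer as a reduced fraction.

Expected continuation weight on next period's payoff is β·p = 5/6·p, which plays the role of the discount factor.
Cooperation requires 5/6·p ≥ (23−16)/(23−8) = 7/15, hence p ≥ 14/25.

14/25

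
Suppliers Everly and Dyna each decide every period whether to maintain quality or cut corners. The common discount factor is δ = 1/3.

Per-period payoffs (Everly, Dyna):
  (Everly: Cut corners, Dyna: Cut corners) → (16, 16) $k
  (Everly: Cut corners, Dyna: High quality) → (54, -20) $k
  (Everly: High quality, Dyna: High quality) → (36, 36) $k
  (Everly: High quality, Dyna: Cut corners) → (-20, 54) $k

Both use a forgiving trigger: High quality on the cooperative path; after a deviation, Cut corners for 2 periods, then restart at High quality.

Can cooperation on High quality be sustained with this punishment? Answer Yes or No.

No

IC: δ+…+δ^2 ≥ (54−36)/(36−16) = 9/10.
At δ = 1/3: partial sum = 0.4444 < 0.9000. Cooperation not sustainable.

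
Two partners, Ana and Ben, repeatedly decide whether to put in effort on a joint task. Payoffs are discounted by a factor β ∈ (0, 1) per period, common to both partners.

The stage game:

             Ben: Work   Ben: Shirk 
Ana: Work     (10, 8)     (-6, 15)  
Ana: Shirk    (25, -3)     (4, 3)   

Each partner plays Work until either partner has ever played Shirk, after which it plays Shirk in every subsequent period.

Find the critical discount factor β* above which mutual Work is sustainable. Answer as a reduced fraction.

For Ana: deviation gain 25−10 = 15, per-period punishment loss 10−4 = 6. IC gives β ≥ 15/21 = 5/7.
For Ben: gain 7, loss 5 per period, so β ≥ 7/12.
The tighter constraint is Ana's, so cooperation needs β ≥ 5/7.

5/7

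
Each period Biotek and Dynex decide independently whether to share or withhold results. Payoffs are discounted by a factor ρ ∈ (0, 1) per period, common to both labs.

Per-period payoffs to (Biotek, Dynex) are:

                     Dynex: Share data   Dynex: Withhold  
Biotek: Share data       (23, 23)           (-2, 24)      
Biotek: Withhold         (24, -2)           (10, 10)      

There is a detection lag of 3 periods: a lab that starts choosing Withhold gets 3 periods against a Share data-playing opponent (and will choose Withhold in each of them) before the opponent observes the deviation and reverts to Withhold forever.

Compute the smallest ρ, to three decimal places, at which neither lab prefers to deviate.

0.415

Deviating for the 3 undetected periods gains 24−23 = 1 per period over cooperation, then loses 23−10 = 13 per period forever once punishment starts.
Gain: 1(1 + ρ + … + ρ^2); loss: 13·ρ^3/(1−ρ).
No profitable deviation ⇔ 1(1−ρ^3) ≤ 13·ρ^3, i.e. ρ^3 ≥ 1/(1+13) = 1/14.
Hence ρ ≥ (1/14)^(1/3) ≈ 0.415.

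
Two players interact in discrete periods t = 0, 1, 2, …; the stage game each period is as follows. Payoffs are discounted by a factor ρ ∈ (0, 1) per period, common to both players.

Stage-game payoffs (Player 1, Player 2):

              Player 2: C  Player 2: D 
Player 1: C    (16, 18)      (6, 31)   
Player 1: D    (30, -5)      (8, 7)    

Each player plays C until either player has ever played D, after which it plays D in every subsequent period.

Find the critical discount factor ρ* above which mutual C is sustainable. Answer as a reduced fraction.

7/11

Player 1's threshold: (30−16)/(30−8) = 7/11.
Player 2's threshold: (31−18)/(31−7) = 13/24.
7/11 > 13/24, so Player 1 binds and ρ* = 7/11.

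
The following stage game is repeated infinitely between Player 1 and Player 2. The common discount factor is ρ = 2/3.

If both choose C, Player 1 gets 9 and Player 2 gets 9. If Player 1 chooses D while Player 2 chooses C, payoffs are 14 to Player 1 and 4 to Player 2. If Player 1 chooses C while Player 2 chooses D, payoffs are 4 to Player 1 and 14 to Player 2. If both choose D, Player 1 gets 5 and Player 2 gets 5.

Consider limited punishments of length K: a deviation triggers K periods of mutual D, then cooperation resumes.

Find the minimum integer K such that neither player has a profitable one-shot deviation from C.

3

Need Σ_{k=1}^{K} ρ^k ≥ (14−9)/(9−5) = 1.2500 at ρ = 2/3.
At K = 2 the sum is 1.1111 < 1.2500; at K = 3 it is 1.4074 ≥ 1.2500.
So the minimum punishment length is K = 3.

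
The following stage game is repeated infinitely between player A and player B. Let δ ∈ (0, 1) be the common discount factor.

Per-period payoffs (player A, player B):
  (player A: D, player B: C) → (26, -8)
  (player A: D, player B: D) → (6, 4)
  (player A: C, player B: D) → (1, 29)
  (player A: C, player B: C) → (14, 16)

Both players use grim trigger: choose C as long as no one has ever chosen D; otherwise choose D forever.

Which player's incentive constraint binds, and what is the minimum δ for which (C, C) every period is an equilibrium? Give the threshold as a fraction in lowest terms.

player A; δ ≥ 3/5

player A: cooperation gives 14 each period; deviation gives 26 once then 6 forever.
  14/(1−δ) ≥ 26 + 6δ/(1−δ) ⇒ δ ≥ 12/20 = 3/5.
player B: cooperation gives 16 each period; deviation gives 29 once then 4 forever.
  δ ≥ 13/25.
Both must hold, so the binding constraint is player A's: δ ≥ 3/5.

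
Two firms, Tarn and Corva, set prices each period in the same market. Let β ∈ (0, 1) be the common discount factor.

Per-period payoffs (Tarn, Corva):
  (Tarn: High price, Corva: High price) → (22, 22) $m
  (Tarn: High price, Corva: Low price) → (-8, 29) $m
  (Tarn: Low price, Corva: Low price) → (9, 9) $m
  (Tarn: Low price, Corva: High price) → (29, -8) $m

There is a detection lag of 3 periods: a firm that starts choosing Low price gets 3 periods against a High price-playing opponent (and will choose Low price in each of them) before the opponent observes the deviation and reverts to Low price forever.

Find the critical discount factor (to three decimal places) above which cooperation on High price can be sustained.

Deviating for the 3 undetected periods gains 29−22 = 7 per period over cooperation, then loses 22−9 = 13 per period forever once punishment starts.
Gain: 7(1 + β + … + β^2); loss: 13·β^3/(1−β).
No profitable deviation ⇔ 7(1−β^3) ≤ 13·β^3, i.e. β^3 ≥ 7/(7+13) = 7/20.
Hence β ≥ (7/20)^(1/3) ≈ 0.705.

0.705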